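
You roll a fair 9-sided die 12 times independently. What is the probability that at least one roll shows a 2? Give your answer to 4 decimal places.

0.7567

P(no roll shows a 2) = (8/9)^12 ≈ 0.2433.
P(at least one) = 1 − 0.2433 = 0.7567.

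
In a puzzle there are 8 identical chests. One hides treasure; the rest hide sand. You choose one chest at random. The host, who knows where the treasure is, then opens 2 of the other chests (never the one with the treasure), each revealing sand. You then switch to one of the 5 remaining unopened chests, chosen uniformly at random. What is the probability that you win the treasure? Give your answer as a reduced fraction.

7/40

Your original chest holds the treasure with probability 1/8, so the other 7 collectively hold it with probability 7/8.
The host can always find 2 empty chests to open, so the reveals don't change that 7/8; it is now spread over the 5 remaining unopened chests.
P(win by switching) = (7/8) · (1/5) = 7/40.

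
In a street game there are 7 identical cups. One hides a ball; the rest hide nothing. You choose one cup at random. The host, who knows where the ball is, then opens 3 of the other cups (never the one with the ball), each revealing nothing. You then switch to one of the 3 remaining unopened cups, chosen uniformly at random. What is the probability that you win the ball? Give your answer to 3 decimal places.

0.286

Your original cup holds the ball with probability 1/7, so the other 6 collectively hold it with probability 6/7.
The host can always find 3 empty cups to open, so the reveals don't change that 6/7; it is now spread over the 3 remaining unopened cups.
P(win by switching) = (6/7) · (1/3) = 2/7 ≈ 0.286.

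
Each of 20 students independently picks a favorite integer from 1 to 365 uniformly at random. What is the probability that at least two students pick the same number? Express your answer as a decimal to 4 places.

0.4114

It's easier to compute the probability that all 20 are distinct.
P(all distinct) = 365/365 · 364/365 · ··· · 346/365 ≈ 0.5886.
So the probability of at least one match is 1 − 0.5886 = 0.4114.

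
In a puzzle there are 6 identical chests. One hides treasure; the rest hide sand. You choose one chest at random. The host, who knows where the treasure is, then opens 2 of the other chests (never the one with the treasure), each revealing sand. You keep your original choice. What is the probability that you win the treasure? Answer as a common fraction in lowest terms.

The host can always open 2 empty chests regardless of your choice, so the reveals give no information about your original chest.
P(win by staying) = 1/6.

1/6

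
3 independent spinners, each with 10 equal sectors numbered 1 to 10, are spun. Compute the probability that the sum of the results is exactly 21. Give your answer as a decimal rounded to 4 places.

0.0550

There are 10^3 = 1000 equally likely outcomes.
The number of ordered 3-tuples from {1,…,10} summing to 21 is 55.
P(sum = 21) = 55/1000 = 11/200 ≈ 0.0550.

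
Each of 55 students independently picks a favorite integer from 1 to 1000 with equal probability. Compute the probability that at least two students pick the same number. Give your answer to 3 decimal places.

0.780

It's easier to compute the probability that all 55 are distinct.
P(all distinct) = 1000/1000 · 999/1000 · ··· · 946/1000 ≈ 0.220.
So the probability of at least one match is 1 − 0.220 = 0.780.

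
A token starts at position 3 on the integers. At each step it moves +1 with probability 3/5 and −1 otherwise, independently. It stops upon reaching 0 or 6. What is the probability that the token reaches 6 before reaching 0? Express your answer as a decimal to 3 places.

Let r = q/p = (2/5)/(3/5) = 2/3. The recurrence P(i) = p·P(i+1) + q·P(i−1) with P(0)=0, P(6)=1 gives P(i) = (1 − r^i)/(1 − r^6).
P(3) = (1 − (2/3)^3) / (1 − (2/3)^6) = 27/35 ≈ 0.771.

0.771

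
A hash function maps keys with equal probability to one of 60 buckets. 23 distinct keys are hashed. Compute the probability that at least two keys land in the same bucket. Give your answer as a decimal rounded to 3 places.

It's easier to compute the probability that all 23 are distinct.
P(all distinct) = 60/60 · 59/60 · ··· · 38/60 ≈ 0.008.
So the probability of at least one match is 1 − 0.008 = 0.992.

0.992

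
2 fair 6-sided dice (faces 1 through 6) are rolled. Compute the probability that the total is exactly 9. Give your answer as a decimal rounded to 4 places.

0.1111

There are 6^2 = 36 equally likely outcomes.
The number of ordered 2-tuples from {1,…,6} summing to 9 is 4.
P(sum = 9) = 4/36 = 1/9 ≈ 0.1111.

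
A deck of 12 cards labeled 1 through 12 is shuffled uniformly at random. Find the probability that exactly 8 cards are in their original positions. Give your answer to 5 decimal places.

0.00001

Choose which 8 of the 12 are fixed: C(12,8) = 495 ways.
The remaining 4 must have no fixed point: D(4) = 9.
P = 495·9/479001600 = 1/107520 ≈ 0.00001.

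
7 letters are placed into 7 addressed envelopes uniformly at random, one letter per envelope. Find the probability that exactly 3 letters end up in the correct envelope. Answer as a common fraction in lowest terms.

Choose which 3 of the 7 are fixed: C(7,3) = 35 ways.
The remaining 4 must have no fixed point: D(4) = 9.
P = 35·9/5040 = 1/16.

1/16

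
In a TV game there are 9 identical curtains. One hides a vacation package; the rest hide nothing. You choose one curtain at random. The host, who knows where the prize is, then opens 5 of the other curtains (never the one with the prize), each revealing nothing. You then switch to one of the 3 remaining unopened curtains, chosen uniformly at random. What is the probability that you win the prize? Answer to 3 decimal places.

Your original curtain holds the prize with probability 1/9, so the other 8 collectively hold it with probability 8/9.
The host can always find 5 empty curtains to open, so the reveals don't change that 8/9; it is now spread over the 3 remaining unopened curtains.
P(win by switching) = (8/9) · (1/3) = 8/27 ≈ 0.296.

0.296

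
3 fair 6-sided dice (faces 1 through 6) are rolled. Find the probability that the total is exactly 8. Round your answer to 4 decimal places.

0.0972

There are 6^3 = 216 equally likely outcomes.
The number of ordered 3-tuples from {1,…,6} summing to 8 is 21.
P(sum = 8) = 21/216 = 7/72 ≈ 0.0972.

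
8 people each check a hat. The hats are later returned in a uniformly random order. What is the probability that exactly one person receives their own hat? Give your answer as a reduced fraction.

103/280

Choose which one is fixed: C(8,1) = 8 ways.
The remaining 7 must have no fixed point: D(7) = 1854.
P = 8·1854/40320 = 103/280.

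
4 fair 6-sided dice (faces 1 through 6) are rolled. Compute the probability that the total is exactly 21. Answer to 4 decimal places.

0.0154

There are 6^4 = 1296 equally likely outcomes.
The number of ordered 4-tuples from {1,…,6} summing to 21 is 20.
P(sum = 21) = 20/1296 = 5/324 ≈ 0.0154.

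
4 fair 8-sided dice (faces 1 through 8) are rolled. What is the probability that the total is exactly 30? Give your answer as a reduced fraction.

5/2048

There are 8^4 = 4096 equally likely outcomes.
The number of ordered 4-tuples from {1,…,8} summing to 30 is 10.
P(sum = 30) = 10/4096 = 5/2048.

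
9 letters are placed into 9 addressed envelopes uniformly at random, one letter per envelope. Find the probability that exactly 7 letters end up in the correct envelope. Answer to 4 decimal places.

Choose which 7 of the 9 are fixed: C(9,7) = 36 ways.
The remaining 2 must have no fixed point: D(2) = 1.
P = 36·1/362880 = 1/10080 ≈ 0.0001.

0.0001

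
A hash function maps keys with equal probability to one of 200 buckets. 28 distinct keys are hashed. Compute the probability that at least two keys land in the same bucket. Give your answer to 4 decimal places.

0.8624

It's easier to compute the probability that all 28 are distinct.
P(all distinct) = 200/200 · 199/200 · ··· · 173/200 ≈ 0.1376.
So the probability of at least one match is 1 − 0.1376 = 0.8624.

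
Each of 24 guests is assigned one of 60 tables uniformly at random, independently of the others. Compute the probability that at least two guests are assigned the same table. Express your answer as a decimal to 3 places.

0.995

It's easier to compute the probability that all 24 are distinct.
P(all distinct) = 60/60 · 59/60 · ··· · 37/60 ≈ 0.005.
So the probability of at least one match is 1 − 0.005 = 0.995.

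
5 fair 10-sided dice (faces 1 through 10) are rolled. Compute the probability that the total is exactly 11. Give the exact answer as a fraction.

There are 10^5 = 100000 equally likely outcomes.
The number of ordered 5-tuples from {1,…,10} summing to 11 is 210.
P(sum = 11) = 210/100000 = 21/10000.

21/10000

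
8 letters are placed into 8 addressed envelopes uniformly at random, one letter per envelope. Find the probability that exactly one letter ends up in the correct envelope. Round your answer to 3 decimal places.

Choose which one is fixed: C(8,1) = 8 ways.
The remaining 7 must have no fixed point: D(7) = 1854.
P = 8·1854/40320 = 103/280 ≈ 0.368.

0.368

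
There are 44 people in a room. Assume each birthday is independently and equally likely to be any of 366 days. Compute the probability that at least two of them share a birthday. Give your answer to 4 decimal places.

It's easier to compute the probability that all 44 are distinct.
P(all distinct) = 366/366 · 365/366 · ··· · 323/366 ≈ 0.0676.
So the probability of at least one match is 1 − 0.0676 = 0.9324.

0.9324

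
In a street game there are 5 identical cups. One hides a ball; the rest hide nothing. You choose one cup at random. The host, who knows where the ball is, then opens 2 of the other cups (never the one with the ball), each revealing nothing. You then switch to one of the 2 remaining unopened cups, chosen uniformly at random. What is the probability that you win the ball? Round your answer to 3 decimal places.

Your original cup holds the ball with probability 1/5, so the other 4 collectively hold it with probability 4/5.
The host can always find 2 empty cups to open, so the reveals don't change that 4/5; it is now spread over the 2 remaining unopened cups.
P(win by switching) = (4/5) · (1/2) = 2/5 ≈ 0.400.

0.400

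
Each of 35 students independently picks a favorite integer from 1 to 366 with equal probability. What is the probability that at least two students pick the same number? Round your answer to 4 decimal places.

It's easier to compute the probability that all 35 are distinct.
P(all distinct) = 366/366 · 365/366 · ··· · 332/366 ≈ 0.1865.
So the probability of at least one match is 1 − 0.1865 = 0.8135.

0.8135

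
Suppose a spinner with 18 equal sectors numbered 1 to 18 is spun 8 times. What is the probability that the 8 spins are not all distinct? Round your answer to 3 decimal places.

0.840

P(all 8 different) = 18/18 · 17/18 · ··· · 11/18 ≈ 0.160.
P(at least two equal) = 1 − 0.160 = 0.840.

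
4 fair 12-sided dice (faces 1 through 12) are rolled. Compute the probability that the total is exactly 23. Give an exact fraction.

There are 12^4 = 20736 equally likely outcomes.
The number of ordered 4-tuples from {1,…,12} summing to 23 is 1060.
P(sum = 23) = 1060/20736 = 265/5184.

265/5184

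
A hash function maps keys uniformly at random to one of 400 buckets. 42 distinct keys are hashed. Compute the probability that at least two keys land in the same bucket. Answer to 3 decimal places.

0.893

It's easier to compute the probability that all 42 are distinct.
P(all distinct) = 400/400 · 399/400 · ··· · 359/400 ≈ 0.107.
So the probability of at least one match is 1 − 0.107 = 0.893.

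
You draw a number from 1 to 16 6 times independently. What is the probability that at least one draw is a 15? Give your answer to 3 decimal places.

P(no draw is a 15) = (15/16)^6 ≈ 0.679.
P(at least one) = 1 − 0.679 = 0.321.

0.321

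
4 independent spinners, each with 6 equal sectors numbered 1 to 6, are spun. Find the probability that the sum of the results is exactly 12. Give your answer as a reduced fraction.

There are 6^4 = 1296 equally likely outcomes.
The number of ordered 4-tuples from {1,…,6} summing to 12 is 125.
P(sum = 12) = 125/1296.

125/1296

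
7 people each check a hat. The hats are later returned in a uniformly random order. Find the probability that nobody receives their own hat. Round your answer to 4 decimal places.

0.3679

This is the derangement probability: permutations of 7 with no fixed point.
D(7) = 7! · (1 − 1/1! + 1/2! − ··· + (−1)^7/7!) = 1854.
P = 1854/5040 = 103/280 ≈ 0.3679.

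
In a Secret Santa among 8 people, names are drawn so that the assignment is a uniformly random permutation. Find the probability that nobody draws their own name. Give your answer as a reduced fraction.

2119/5760

This is the derangement probability: permutations of 8 with no fixed point.
D(8) = 8! · (1 − 1/1! + 1/2! − ··· + (−1)^8/8!) = 14833.
P = 14833/40320 = 2119/5760.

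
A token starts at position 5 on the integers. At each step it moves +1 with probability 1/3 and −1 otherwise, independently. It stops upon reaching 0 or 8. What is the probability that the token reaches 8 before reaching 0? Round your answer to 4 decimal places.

Let r = q/p = (2/3)/(1/3) = 2. The recurrence P(i) = p·P(i+1) + q·P(i−1) with P(0)=0, P(8)=1 gives P(i) = (1 − r^i)/(1 − r^8).
P(5) = (1 − (2)^5) / (1 − (2)^8) = 31/255 ≈ 0.1216.

0.1216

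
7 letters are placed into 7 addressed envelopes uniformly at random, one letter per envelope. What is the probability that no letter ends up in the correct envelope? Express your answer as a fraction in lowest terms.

103/280

This is the derangement probability: permutations of 7 with no fixed point.
D(7) = 7! · (1 − 1/1! + 1/2! − ··· + (−1)^7/7!) = 1854.
P = 1854/5040 = 103/280.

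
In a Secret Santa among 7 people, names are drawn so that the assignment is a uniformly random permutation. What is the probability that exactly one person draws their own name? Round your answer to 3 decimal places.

0.368

Choose which one is fixed: C(7,1) = 7 ways.
The remaining 6 must have no fixed point: D(6) = 265.
P = 7·265/5040 = 53/144 ≈ 0.368.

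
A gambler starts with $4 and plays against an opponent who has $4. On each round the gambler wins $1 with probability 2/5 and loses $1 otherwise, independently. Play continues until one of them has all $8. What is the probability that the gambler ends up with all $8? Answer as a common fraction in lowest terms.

16/97

Let r = q/p = (3/5)/(2/5) = 3/2. The recurrence P(i) = p·P(i+1) + q·P(i−1) with P(0)=0, P(8)=1 gives P(i) = (1 − r^i)/(1 − r^8).
P(4) = (1 − (3/2)^4) / (1 − (3/2)^8) = 16/97.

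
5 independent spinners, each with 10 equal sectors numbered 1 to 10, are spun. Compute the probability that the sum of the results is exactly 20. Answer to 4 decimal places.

0.0325

There are 10^5 = 100000 equally likely outcomes.
The number of ordered 5-tuples from {1,…,10} summing to 20 is 3246.
P(sum = 20) = 3246/100000 = 1623/50000 ≈ 0.0325.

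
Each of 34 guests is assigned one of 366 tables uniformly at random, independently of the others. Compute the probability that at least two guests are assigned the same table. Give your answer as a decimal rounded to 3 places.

0.794

It's easier to compute the probability that all 34 are distinct.
P(all distinct) = 366/366 · 365/366 · ··· · 333/366 ≈ 0.206.
So the probability of at least one match is 1 − 0.206 = 0.794.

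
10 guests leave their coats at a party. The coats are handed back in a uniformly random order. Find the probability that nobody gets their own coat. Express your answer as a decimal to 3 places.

This is the derangement probability: permutations of 10 with no fixed point.
D(10) = 10! · (1 − 1/1! + 1/2! − ··· + (−1)^10/10!) = 1334961.
P = 1334961/3628800 = 16481/44800 ≈ 0.368.

0.368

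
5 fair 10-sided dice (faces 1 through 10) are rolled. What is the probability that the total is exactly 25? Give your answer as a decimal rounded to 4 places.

0.0563

There are 10^5 = 100000 equally likely outcomes.
The number of ordered 5-tuples from {1,…,10} summing to 25 is 5631.
P(sum = 25) = 5631/100000 ≈ 0.0563.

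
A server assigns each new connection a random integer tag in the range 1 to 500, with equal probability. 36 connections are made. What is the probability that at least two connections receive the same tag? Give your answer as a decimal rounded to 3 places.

It's easier to compute the probability that all 36 are distinct.
P(all distinct) = 500/500 · 499/500 · ··· · 465/500 ≈ 0.275.
So the probability of at least one match is 1 − 0.275 = 0.725.

0.725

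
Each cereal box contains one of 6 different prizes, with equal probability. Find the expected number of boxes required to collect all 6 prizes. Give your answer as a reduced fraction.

147/10

After i distinct types are collected, each trial gives a new one with probability (6−i)/6, so the expected wait for the next new type is 6/(6−i).
E = 6/6 + 6/5 + 6/4 + 6/3 + 6/2 + 6/1 = 147/10.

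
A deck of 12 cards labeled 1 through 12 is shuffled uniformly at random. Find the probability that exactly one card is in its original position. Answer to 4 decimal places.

0.3679

Choose which one is fixed: C(12,1) = 12 ways.
The remaining 11 must have no fixed point: D(11) = 14684570.
P = 12·14684570/479001600 = 1468457/3991680 ≈ 0.3679.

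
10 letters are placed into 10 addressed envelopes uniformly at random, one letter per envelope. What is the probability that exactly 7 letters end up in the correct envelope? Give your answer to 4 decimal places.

0.0001

Choose which 7 of the 10 are fixed: C(10,7) = 120 ways.
The remaining 3 must have no fixed point: D(3) = 2.
P = 120·2/3628800 = 1/15120 ≈ 0.0001.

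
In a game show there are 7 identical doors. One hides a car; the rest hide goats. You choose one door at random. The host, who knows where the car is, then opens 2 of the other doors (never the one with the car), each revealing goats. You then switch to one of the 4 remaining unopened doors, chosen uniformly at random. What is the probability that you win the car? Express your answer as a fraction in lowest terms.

3/14

Your original door holds the car with probability 1/7, so the other 6 collectively hold it with probability 6/7.
The host can always find 2 empty doors to open, so the reveals don't change that 6/7; it is now spread over the 4 remaining unopened doors.
P(win by switching) = (6/7) · (1/4) = 3/14.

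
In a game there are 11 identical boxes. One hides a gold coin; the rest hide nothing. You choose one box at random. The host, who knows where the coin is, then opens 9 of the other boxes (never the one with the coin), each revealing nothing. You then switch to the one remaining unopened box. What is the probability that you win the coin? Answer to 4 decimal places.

0.9091

Your original box holds the coin with probability 1/11, so the other 10 collectively hold it with probability 10/11.
The host can always find 9 empty boxes to open, so the reveals don't change that 10/11; it is now spread over the 1 remaining unopened box.
P(win by switching) = (10/11) · (1/1) = 10/11 ≈ 0.9091.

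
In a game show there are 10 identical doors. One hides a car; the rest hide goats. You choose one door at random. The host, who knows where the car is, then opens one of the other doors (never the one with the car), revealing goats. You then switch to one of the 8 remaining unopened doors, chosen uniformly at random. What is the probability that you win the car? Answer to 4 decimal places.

0.1125

Your original door holds the car with probability 1/10, so the other 9 collectively hold it with probability 9/10.
The host can always find an empty door to open, so this doesn't change that 9/10; it is now spread over the 8 remaining unopened doors.
P(win by switching) = (9/10) · (1/8) = 9/80 ≈ 0.1125.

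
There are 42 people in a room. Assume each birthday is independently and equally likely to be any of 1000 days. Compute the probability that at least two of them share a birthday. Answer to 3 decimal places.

0.582

It's easier to compute the probability that all 42 are distinct.
P(all distinct) = 1000/1000 · 999/1000 · ··· · 959/1000 ≈ 0.418.
So the probability of at least one match is 1 − 0.418 = 0.582.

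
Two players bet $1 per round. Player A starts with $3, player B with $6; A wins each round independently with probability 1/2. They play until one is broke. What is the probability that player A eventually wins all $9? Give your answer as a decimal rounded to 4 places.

0.3333

With a fair step, P(i) = ½P(i−1) + ½P(i+1) with P(0)=0, P(9)=1 has the linear solution P(i) = i/9.
P(3) = 3/9 = 1/3 ≈ 0.3333.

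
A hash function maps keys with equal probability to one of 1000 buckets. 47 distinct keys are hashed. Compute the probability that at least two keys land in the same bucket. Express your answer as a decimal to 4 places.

0.6665

It's easier to compute the probability that all 47 are distinct.
P(all distinct) = 1000/1000 · 999/1000 · ··· · 954/1000 ≈ 0.3335.
So the probability of at least one match is 1 − 0.3335 = 0.6665.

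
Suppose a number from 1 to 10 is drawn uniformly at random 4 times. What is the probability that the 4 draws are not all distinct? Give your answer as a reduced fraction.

P(all 4 different) = 10/10 · 9/10 · ··· · 7/10 = 63/125.
P(at least two equal) = 1 − 63/125 = 62/125.

62/125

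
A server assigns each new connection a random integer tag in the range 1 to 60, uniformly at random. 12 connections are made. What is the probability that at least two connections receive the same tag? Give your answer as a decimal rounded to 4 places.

0.6921

It's easier to compute the probability that all 12 are distinct.
P(all distinct) = 60/60 · 59/60 · ··· · 49/60 ≈ 0.3079.
So the probability of at least one match is 1 − 0.3079 = 0.6921.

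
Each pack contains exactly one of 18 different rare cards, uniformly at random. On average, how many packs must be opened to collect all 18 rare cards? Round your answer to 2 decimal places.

After i distinct types are collected, each trial gives a new one with probability (18−i)/18, so the expected wait for the next new type is 18/(18−i).
E = 18/18 + 18/17 + 18/16 + 18/15 + 18/14 + 18/13 + 18/12 + 18/11 + 18/10 + 18/9 + 18/8 + 18/7 + 18/6 + 18/5 + 18/4 + 18/3 + 18/2 + 18/1 = 42822903/680680 ≈ 62.91.

62.91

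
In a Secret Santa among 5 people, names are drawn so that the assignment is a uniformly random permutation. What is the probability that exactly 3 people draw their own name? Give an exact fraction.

Choose which 3 of the 5 are fixed: C(5,3) = 10 ways.
The remaining 2 must have no fixed point: D(2) = 1.
P = 10·1/120 = 1/12.

1/12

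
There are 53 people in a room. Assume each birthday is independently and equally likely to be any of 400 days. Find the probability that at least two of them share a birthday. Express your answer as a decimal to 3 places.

It's easier to compute the probability that all 53 are distinct.
P(all distinct) = 400/400 · 399/400 · ··· · 348/400 ≈ 0.027.
So the probability of at least one match is 1 − 0.027 = 0.973.

0.973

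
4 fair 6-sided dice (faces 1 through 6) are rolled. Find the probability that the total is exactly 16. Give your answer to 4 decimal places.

There are 6^4 = 1296 equally likely outcomes.
The number of ordered 4-tuples from {1,…,6} summing to 16 is 125.
P(sum = 16) = 125/1296 ≈ 0.0965.

0.0965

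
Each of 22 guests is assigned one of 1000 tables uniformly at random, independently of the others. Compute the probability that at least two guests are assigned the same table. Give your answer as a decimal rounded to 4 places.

0.2076

It's easier to compute the probability that all 22 are distinct.
P(all distinct) = 1000/1000 · 999/1000 · ··· · 979/1000 ≈ 0.7924.
So the probability of at least one match is 1 − 0.7924 = 0.2076.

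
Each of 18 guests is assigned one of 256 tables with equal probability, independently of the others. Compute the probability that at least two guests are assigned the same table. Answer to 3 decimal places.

0.458

It's easier to compute the probability that all 18 are distinct.
P(all distinct) = 256/256 · 255/256 · ··· · 239/256 ≈ 0.542.
So the probability of at least one match is 1 − 0.542 = 0.458.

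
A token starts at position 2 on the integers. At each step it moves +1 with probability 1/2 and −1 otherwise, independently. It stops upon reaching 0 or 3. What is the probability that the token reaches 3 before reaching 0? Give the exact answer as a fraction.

With a fair step, P(i) = ½P(i−1) + ½P(i+1) with P(0)=0, P(3)=1 has the linear solution P(i) = i/3.
P(2) = 2/3.

2/3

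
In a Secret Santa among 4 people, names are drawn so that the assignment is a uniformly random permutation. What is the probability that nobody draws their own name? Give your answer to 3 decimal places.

0.375

This is the derangement probability: permutations of 4 with no fixed point.
D(4) = 4! · (1 − 1/1! + 1/2! − ··· + (−1)^4/4!) = 9.
P = 9/24 = 3/8 ≈ 0.375.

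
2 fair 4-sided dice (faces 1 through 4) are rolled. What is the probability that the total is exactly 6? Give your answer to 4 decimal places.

0.1875

There are 4^2 = 16 equally likely outcomes.
The number of ordered 2-tuples from {1,…,4} summing to 6 is 3.
P(sum = 6) = 3/16 ≈ 0.1875.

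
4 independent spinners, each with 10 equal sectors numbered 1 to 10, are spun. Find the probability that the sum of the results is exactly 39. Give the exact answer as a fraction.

1/2500

There are 10^4 = 10000 equally likely outcomes.
The number of ordered 4-tuples from {1,…,10} summing to 39 is 4.
P(sum = 39) = 4/10000 = 1/2500.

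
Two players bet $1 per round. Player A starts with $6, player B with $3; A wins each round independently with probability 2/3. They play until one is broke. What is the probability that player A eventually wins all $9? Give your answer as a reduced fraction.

72/73

Let r = q/p = (1/3)/(2/3) = 1/2. The recurrence P(i) = p·P(i+1) + q·P(i−1) with P(0)=0, P(9)=1 gives P(i) = (1 − r^i)/(1 − r^9).
P(6) = (1 − (1/2)^6) / (1 − (1/2)^9) = 72/73.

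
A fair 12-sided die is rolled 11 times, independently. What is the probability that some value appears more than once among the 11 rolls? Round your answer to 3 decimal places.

0.999

P(all 11 different) = 12/12 · 11/12 · ··· · 2/12 ≈ 0.001.
P(at least two equal) = 1 − 0.001 = 0.999.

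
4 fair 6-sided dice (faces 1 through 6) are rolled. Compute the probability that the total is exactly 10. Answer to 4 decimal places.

There are 6^4 = 1296 equally likely outcomes.
The number of ordered 4-tuples from {1,…,6} summing to 10 is 80.
P(sum = 10) = 80/1296 = 5/81 ≈ 0.0617.

0.0617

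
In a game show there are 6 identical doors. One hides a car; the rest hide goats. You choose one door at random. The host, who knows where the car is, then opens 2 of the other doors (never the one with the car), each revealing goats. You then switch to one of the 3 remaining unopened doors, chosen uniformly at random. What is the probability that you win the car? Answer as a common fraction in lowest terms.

Your original door holds the car with probability 1/6, so the other 5 collectively hold it with probability 5/6.
The host can always find 2 empty doors to open, so the reveals don't change that 5/6; it is now spread over the 3 remaining unopened doors.
P(win by switching) = (5/6) · (1/3) = 5/18.

5/18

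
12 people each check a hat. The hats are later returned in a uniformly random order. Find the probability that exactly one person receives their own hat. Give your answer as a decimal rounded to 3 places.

0.368

Choose which one is fixed: C(12,1) = 12 ways.
The remaining 11 must have no fixed point: D(11) = 14684570.
P = 12·14684570/479001600 = 1468457/3991680 ≈ 0.368.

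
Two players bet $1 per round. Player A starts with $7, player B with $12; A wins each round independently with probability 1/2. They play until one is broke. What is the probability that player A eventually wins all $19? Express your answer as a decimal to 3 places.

0.368

With a fair step, P(i) = ½P(i−1) + ½P(i+1) with P(0)=0, P(19)=1 has the linear solution P(i) = i/19.
P(7) = 7/19 ≈ 0.368.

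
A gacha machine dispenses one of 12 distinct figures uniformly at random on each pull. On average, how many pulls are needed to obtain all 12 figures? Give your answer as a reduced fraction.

After i distinct types are collected, each trial gives a new one with probability (12−i)/12, so the expected wait for the next new type is 12/(12−i).
E = 12/12 + 12/11 + 12/10 + 12/9 + 12/8 + 12/7 + 12/6 + 12/5 + 12/4 + 12/3 + 12/2 + 12/1 = 86021/2310.

86021/2310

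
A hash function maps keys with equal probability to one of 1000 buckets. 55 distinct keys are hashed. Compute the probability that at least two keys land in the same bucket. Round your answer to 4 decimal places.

0.7797

It's easier to compute the probability that all 55 are distinct.
P(all distinct) = 1000/1000 · 999/1000 · ··· · 946/1000 ≈ 0.2203.
So the probability of at least one match is 1 − 0.2203 = 0.7797.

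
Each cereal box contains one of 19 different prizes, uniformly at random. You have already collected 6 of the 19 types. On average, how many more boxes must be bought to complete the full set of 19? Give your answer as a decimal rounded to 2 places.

Starting from 6 distinct types, each trial gives a new one with probability (19−i)/19 when i types are held, so the wait for the next new type is 19/(19−i).
E = 19/13 + 19/12 + 19/11 + 19/10 + 19/9 + 19/8 + 19/7 + 19/6 + 19/5 + 19/4 + 19/3 + 19/2 + 19/1 = 21773867/360360 ≈ 60.42.

60.42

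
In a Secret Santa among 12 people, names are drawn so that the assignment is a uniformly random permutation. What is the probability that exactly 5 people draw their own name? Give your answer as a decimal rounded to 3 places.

0.003

Choose which 5 of the 12 are fixed: C(12,5) = 792 ways.
The remaining 7 must have no fixed point: D(7) = 1854.
P = 792·1854/479001600 = 103/33600 ≈ 0.003.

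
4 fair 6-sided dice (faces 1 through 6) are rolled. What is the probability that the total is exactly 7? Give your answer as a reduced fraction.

5/324

There are 6^4 = 1296 equally likely outcomes.
The number of ordered 4-tuples from {1,…,6} summing to 7 is 20.
P(sum = 7) = 20/1296 = 5/324.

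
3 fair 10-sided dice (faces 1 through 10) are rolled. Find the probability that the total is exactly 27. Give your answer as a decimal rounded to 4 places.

There are 10^3 = 1000 equally likely outcomes.
The number of ordered 3-tuples from {1,…,10} summing to 27 is 10.
P(sum = 27) = 10/1000 = 1/100 ≈ 0.0100.

0.0100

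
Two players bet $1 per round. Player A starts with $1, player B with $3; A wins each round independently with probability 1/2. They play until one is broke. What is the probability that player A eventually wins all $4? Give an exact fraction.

1/4

With a fair step, P(i) = ½P(i−1) + ½P(i+1) with P(0)=0, P(4)=1 has the linear solution P(i) = i/4.
P(1) = 1/4.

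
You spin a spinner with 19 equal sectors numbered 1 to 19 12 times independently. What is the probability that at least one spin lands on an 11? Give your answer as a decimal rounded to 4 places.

0.4773

P(no spin lands on an 11) = (18/19)^12 ≈ 0.5227.
P(at least one) = 1 − 0.5227 = 0.4773.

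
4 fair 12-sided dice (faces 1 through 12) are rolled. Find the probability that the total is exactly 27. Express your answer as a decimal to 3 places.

There are 12^4 = 20736 equally likely outcomes.
The number of ordered 4-tuples from {1,…,12} summing to 27 is 1144.
P(sum = 27) = 1144/20736 = 143/2592 ≈ 0.055.

0.055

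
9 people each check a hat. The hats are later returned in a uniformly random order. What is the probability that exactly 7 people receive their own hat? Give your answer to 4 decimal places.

0.0001

Choose which 7 of the 9 are fixed: C(9,7) = 36 ways.
The remaining 2 must have no fixed point: D(2) = 1.
P = 36·1/362880 = 1/10080 ≈ 0.0001.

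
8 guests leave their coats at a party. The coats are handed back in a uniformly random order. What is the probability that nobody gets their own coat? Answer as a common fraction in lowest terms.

2119/5760

This is the derangement probability: permutations of 8 with no fixed point.
D(8) = 8! · (1 − 1/1! + 1/2! − ··· + (−1)^8/8!) = 14833.
P = 14833/40320 = 2119/5760.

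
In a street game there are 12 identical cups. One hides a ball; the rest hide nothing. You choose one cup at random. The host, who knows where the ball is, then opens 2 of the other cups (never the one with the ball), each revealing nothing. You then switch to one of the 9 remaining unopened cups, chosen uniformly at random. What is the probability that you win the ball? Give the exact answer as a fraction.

Your original cup holds the ball with probability 1/12, so the other 11 collectively hold it with probability 11/12.
The host can always find 2 empty cups to open, so the reveals don't change that 11/12; it is now spread over the 9 remaining unopened cups.
P(win by switching) = (11/12) · (1/9) = 11/108.

11/108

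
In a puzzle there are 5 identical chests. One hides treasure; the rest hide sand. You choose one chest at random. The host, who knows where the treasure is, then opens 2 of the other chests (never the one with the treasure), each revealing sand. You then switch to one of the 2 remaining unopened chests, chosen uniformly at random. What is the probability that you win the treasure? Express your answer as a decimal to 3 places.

Your original chest holds the treasure with probability 1/5, so the other 4 collectively hold it with probability 4/5.
The host can always find 2 empty chests to open, so the reveals don't change that 4/5; it is now spread over the 2 remaining unopened chests.
P(win by switching) = (4/5) · (1/2) = 2/5 ≈ 0.400.

0.400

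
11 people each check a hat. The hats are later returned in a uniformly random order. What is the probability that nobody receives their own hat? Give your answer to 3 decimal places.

0.368

This is the derangement probability: permutations of 11 with no fixed point.
D(11) = 11! · (1 − 1/1! + 1/2! − ··· + (−1)^11/11!) = 14684570.
P = 14684570/39916800 = 1468457/3991680 ≈ 0.368.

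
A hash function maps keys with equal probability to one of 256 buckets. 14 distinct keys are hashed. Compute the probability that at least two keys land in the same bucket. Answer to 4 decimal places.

It's easier to compute the probability that all 14 are distinct.
P(all distinct) = 256/256 · 255/256 · ··· · 243/256 ≈ 0.6964.
So the probability of at least one match is 1 − 0.6964 = 0.3036.

0.3036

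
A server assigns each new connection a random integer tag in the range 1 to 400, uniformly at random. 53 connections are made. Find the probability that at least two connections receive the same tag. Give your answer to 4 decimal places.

0.9729

It's easier to compute the probability that all 53 are distinct.
P(all distinct) = 400/400 · 399/400 · ··· · 348/400 ≈ 0.0271.
So the probability of at least one match is 1 − 0.0271 = 0.9729.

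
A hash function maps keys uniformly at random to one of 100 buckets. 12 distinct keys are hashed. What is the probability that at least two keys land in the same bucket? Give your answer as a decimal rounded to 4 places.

It's easier to compute the probability that all 12 are distinct.
P(all distinct) = 100/100 · 99/100 · ··· · 89/100 ≈ 0.5032.
So the probability of at least one match is 1 − 0.5032 = 0.4968.

0.4968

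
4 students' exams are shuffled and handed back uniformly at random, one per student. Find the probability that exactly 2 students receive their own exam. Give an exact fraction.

1/4

Choose which 2 of the 4 are fixed: C(4,2) = 6 ways.
The remaining 2 must have no fixed point: D(2) = 1.
P = 6·1/24 = 1/4.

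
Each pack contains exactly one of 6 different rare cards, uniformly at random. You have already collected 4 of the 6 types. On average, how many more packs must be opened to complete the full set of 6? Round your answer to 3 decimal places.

Starting from 4 distinct types, each trial gives a new one with probability (6−i)/6 when i types are held, so the wait for the next new type is 6/(6−i).
E = 6/2 + 6/1 = 9 ≈ 9.000.

9.000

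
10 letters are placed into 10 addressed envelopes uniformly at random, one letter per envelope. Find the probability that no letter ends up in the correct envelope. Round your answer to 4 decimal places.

This is the derangement probability: permutations of 10 with no fixed point.
D(10) = 10! · (1 − 1/1! + 1/2! − ··· + (−1)^10/10!) = 1334961.
P = 1334961/3628800 = 16481/44800 ≈ 0.3679.

0.3679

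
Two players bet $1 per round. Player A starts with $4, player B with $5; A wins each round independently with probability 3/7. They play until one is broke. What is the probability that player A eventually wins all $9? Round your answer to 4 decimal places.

0.1754

Let r = q/p = (4/7)/(3/7) = 4/3. The recurrence P(i) = p·P(i+1) + q·P(i−1) with P(0)=0, P(9)=1 gives P(i) = (1 − r^i)/(1 − r^9).
P(4) = (1 − (4/3)^4) / (1 − (4/3)^9) = 42525/242461 ≈ 0.1754.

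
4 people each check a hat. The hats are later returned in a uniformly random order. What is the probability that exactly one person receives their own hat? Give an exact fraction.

Choose which one is fixed: C(4,1) = 4 ways.
The remaining 3 must have no fixed point: D(3) = 2.
P = 4·2/24 = 1/3.

1/3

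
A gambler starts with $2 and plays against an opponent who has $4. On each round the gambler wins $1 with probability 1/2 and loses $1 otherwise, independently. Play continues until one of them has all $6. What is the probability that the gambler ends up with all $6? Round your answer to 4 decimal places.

0.3333

With a fair step, P(i) = ½P(i−1) + ½P(i+1) with P(0)=0, P(6)=1 has the linear solution P(i) = i/6.
P(2) = 2/6 = 1/3 ≈ 0.3333.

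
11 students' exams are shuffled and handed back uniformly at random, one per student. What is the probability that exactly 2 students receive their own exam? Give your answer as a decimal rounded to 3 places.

0.184

Choose which 2 of the 11 are fixed: C(11,2) = 55 ways.
The remaining 9 must have no fixed point: D(9) = 133496.
P = 55·133496/39916800 = 16687/90720 ≈ 0.184.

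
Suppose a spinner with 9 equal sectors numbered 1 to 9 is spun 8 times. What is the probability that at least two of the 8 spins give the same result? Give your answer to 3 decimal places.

0.992

P(all 8 different) = 9/9 · 8/9 · ··· · 2/9 ≈ 0.008.
P(at least two equal) = 1 − 0.008 = 0.992.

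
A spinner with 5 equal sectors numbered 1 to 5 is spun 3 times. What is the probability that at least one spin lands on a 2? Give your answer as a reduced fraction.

P(no spin lands on a 2) = (4/5)^3 = 64/125.
P(at least one) = 1 − 64/125 = 61/125.

61/125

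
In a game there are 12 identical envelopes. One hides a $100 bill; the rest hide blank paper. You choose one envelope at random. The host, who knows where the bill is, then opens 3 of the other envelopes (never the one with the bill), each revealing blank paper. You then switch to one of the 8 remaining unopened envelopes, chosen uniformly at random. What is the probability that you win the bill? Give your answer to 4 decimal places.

Your original envelope holds the bill with probability 1/12, so the other 11 collectively hold it with probability 11/12.
The host can always find 3 empty envelopes to open, so the reveals don't change that 11/12; it is now spread over the 8 remaining unopened envelopes.
P(win by switching) = (11/12) · (1/8) = 11/96 ≈ 0.1146.

0.1146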